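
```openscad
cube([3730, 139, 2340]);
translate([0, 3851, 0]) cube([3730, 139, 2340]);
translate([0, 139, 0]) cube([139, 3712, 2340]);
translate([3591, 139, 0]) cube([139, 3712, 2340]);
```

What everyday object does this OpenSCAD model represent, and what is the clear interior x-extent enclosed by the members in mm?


A house (or room) frame. The interior width is 3452 mm.

Four 2340 mm walls enclosing a rectangle with no floor or roof — a room or house frame. Outside width is 3730 mm and wall thickness is 139 mm, so the interior width is 3730 − 2 × 139 = 3452 mm.


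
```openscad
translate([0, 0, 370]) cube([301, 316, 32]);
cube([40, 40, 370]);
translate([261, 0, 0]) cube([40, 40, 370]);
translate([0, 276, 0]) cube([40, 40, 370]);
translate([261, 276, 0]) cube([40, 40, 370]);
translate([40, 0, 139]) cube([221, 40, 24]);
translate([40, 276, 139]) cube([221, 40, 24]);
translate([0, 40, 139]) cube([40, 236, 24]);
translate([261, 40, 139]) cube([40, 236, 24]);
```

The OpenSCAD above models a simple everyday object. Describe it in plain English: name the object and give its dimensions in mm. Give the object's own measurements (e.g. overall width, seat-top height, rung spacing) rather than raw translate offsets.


A four-legged stool. The seat is a 301×316×32 mm slab whose top surface is at z = 402 mm; four square legs, each 40×40 mm in cross-section, run from the floor (z = 0) to the underside of the seat, each flush with a corner of the seat. Four stretchers, 40 mm wide and 24 mm tall, connect adjacent legs with their undersides at z = 139 mm, each running between the inner faces of the legs it joins and aligned with the legs' outer faces on the other axis.


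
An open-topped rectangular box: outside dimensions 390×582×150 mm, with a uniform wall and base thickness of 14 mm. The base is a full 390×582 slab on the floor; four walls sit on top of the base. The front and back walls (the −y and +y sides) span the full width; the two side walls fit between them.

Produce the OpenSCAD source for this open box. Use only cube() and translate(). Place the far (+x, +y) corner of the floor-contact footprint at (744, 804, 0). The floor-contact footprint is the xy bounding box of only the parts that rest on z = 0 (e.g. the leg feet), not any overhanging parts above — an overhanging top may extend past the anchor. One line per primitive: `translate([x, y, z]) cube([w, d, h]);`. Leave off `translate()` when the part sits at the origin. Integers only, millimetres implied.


translate([354, 222, 0]) cube([390, 582, 14]);
translate([354, 222, 14]) cube([390, 14, 136]);
translate([354, 790, 14]) cube([390, 14, 136]);
translate([354, 236, 14]) cube([14, 554, 136]);
translate([730, 236, 14]) cube([14, 554, 136]);


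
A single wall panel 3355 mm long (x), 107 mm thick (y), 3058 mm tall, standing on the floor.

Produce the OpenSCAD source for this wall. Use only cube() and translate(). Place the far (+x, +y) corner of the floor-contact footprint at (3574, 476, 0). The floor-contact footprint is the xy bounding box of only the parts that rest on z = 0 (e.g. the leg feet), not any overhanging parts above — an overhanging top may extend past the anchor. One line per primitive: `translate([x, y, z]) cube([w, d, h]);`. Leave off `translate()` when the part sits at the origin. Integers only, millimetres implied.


translate([219, 369, 0]) cube([3355, 107, 3058]);


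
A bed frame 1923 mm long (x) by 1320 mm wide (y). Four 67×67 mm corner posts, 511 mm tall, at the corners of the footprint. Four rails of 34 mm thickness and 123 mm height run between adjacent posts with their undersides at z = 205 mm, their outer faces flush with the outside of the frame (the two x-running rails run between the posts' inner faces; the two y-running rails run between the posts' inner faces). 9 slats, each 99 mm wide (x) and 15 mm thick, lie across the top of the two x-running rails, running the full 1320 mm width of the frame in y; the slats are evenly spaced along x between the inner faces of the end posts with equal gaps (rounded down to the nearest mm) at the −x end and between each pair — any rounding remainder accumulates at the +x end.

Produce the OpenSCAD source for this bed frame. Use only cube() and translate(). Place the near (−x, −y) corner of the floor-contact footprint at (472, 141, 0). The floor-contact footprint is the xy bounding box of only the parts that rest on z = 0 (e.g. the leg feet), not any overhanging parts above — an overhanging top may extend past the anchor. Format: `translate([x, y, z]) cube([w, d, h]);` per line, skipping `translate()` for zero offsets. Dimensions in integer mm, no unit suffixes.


translate([472, 141, 0]) cube([67, 67, 511]);
translate([472, 1394, 0]) cube([67, 67, 511]);
translate([2328, 141, 0]) cube([67, 67, 511]);
translate([2328, 1394, 0]) cube([67, 67, 511]);
translate([539, 141, 205]) cube([1789, 34, 123]);
translate([539, 1427, 205]) cube([1789, 34, 123]);
translate([472, 208, 205]) cube([34, 1186, 123]);
translate([2361, 208, 205]) cube([34, 1186, 123]);
translate([628, 141, 328]) cube([99, 1320, 15]);
translate([816, 141, 328]) cube([99, 1320, 15]);
translate([1004, 141, 328]) cube([99, 1320, 15]);
translate([1192, 141, 328]) cube([99, 1320, 15]);
translate([1380, 141, 328]) cube([99, 1320, 15]);
translate([1568, 141, 328]) cube([99, 1320, 15]);
translate([1756, 141, 328]) cube([99, 1320, 15]);
translate([1944, 141, 328]) cube([99, 1320, 15]);
translate([2132, 141, 328]) cube([99, 1320, 15]);


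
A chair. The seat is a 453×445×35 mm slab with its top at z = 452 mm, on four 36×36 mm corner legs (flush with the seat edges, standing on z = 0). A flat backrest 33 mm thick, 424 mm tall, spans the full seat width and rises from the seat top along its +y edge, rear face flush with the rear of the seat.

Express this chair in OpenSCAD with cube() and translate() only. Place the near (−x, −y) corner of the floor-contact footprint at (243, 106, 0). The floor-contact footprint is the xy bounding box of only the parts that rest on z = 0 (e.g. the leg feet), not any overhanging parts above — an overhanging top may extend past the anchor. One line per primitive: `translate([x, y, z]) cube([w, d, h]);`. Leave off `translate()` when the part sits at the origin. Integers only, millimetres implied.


// leg_h = 452 - 35 = 417
translate([243, 106, 417]) cube([453, 445, 35]);
translate([243, 106, 0]) cube([36, 36, 417]);
translate([660, 106, 0]) cube([36, 36, 417]);
translate([243, 515, 0]) cube([36, 36, 417]);
translate([660, 515, 0]) cube([36, 36, 417]);
translate([243, 518, 452]) cube([453, 33, 424]);


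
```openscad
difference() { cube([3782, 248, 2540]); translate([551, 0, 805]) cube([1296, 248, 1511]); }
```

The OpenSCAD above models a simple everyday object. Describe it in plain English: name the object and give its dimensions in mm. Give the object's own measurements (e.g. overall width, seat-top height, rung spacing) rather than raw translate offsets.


A wall 3782 mm long (x), 248 mm thick (y), 2540 mm tall, with a rectangular window opening cut through it. The opening is 1296 mm wide and 1511 mm tall; its sill is at z = 805 mm and its near (−x) edge is 551 mm from the wall's −x end. The opening passes through the full wall thickness.


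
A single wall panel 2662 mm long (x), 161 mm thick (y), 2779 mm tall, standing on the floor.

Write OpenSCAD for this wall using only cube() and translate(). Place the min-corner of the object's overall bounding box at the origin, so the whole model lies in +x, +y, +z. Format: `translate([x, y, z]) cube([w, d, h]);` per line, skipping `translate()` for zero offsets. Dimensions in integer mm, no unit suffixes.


cube([2662, 161, 2779]);


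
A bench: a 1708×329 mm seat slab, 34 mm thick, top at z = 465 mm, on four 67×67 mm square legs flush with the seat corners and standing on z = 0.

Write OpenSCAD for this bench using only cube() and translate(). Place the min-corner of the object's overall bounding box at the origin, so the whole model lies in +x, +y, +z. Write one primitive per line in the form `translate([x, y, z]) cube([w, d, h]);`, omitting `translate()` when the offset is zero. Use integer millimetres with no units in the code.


translate([0, 0, 431]) cube([1708, 329, 34]);
cube([67, 67, 431]);
translate([0, 262, 0]) cube([67, 67, 431]);
translate([1641, 0, 0]) cube([67, 67, 431]);
translate([1641, 262, 0]) cube([67, 67, 431]);


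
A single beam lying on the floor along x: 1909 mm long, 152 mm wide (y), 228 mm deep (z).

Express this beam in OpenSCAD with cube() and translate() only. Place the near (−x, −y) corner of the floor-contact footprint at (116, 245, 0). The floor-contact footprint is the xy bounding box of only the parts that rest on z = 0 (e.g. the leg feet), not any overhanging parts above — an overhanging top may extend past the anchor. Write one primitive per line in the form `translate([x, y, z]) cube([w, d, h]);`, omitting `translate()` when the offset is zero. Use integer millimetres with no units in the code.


translate([116, 245, 0]) cube([1909, 152, 228]);


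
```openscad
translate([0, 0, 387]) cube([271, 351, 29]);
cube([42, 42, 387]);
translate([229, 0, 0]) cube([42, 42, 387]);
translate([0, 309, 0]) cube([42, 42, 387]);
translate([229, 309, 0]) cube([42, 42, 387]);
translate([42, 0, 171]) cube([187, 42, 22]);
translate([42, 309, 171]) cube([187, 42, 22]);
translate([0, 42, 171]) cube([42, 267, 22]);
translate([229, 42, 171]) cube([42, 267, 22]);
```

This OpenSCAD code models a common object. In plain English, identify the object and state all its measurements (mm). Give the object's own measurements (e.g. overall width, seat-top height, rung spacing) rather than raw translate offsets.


A simple wooden stool: a rectangular seat 271 mm (x) by 351 mm (y), 29 mm thick, top face at z = 416 mm, on four square legs, each 42×42 mm in cross-section. The legs rest on z = 0, each flush with a corner of the seat. Four stretchers, 42 mm wide and 22 mm tall, connect adjacent legs with their undersides at z = 171 mm, each running between the inner faces of the legs it joins and aligned with the legs' outer faces on the other axis.


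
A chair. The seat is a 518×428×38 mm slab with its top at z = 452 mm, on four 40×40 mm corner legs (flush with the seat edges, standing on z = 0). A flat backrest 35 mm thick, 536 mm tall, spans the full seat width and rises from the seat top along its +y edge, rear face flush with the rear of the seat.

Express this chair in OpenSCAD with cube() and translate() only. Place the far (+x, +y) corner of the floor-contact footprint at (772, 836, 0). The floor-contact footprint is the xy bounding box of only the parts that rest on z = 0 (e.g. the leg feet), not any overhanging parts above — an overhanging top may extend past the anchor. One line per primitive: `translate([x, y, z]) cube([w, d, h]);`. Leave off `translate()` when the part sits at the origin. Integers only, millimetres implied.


// leg_h = 452 - 38 = 414
translate([254, 408, 414]) cube([518, 428, 38]);
translate([254, 408, 0]) cube([40, 40, 414]);
translate([732, 408, 0]) cube([40, 40, 414]);
translate([254, 796, 0]) cube([40, 40, 414]);
translate([732, 796, 0]) cube([40, 40, 414]);
translate([254, 801, 452]) cube([518, 35, 536]);


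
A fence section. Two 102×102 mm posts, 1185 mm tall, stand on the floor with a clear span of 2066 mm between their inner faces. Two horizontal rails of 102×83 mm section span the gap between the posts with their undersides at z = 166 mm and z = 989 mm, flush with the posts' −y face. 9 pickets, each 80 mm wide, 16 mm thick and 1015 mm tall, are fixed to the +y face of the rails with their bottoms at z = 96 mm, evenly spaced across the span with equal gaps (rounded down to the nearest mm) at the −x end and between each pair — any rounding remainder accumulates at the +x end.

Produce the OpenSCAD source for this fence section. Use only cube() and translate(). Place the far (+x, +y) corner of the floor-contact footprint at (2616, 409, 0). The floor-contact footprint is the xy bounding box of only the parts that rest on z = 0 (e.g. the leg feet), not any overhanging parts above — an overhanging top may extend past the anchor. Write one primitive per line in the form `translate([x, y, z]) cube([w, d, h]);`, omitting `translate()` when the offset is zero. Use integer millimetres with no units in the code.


translate([346, 307, 0]) cube([102, 102, 1185]);
translate([2514, 307, 0]) cube([102, 102, 1185]);
translate([448, 307, 166]) cube([2066, 102, 83]);
translate([448, 307, 989]) cube([2066, 102, 83]);
translate([582, 409, 96]) cube([80, 16, 1015]);
translate([796, 409, 96]) cube([80, 16, 1015]);
translate([1010, 409, 96]) cube([80, 16, 1015]);
translate([1224, 409, 96]) cube([80, 16, 1015]);
translate([1438, 409, 96]) cube([80, 16, 1015]);
translate([1652, 409, 96]) cube([80, 16, 1015]);
translate([1866, 409, 96]) cube([80, 16, 1015]);
translate([2080, 409, 96]) cube([80, 16, 1015]);
translate([2294, 409, 96]) cube([80, 16, 1015]);


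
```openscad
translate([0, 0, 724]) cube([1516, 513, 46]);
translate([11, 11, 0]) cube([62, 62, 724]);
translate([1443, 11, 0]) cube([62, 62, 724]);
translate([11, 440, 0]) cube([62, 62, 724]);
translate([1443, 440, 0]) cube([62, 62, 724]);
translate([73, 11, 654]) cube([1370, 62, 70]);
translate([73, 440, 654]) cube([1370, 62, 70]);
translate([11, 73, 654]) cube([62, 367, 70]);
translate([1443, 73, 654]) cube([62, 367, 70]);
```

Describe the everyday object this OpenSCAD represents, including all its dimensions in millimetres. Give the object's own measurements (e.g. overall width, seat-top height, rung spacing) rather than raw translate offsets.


A rectangular dining table. The top is 1516×513×46 mm with its upper surface at z = 770 mm. It stands on four 62×62 mm square legs, each inset 11 mm from the nearest pair of top edges, running from the floor to the underside of the top. Four apron rails, 62 mm thick and 70 mm tall, run between adjacent legs with their top edges flush with the underside of the top and their outer faces flush with the legs' outer faces.


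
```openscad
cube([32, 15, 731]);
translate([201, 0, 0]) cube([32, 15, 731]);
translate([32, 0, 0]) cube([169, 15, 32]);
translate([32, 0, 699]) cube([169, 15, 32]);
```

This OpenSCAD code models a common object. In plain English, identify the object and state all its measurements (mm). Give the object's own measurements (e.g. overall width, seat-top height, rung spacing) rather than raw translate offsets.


A rectangular picture frame lying in the x–z plane (depth along y). The opening is 169 mm wide (x) by 667 mm tall (z), surrounded by a border 32 mm wide on all four sides. The frame is 15 mm deep and is made of two full-height vertical stiles with two horizontal rails fitted between them.


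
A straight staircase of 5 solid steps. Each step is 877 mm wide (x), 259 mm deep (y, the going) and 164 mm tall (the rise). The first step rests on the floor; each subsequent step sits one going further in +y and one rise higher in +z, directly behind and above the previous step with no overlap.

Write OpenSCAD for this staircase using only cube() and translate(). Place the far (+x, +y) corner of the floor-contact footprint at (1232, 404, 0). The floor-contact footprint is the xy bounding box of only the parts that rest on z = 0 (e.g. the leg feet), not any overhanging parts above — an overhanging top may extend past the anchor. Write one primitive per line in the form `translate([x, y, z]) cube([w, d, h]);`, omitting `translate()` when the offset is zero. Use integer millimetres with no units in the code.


translate([355, 145, 0]) cube([877, 259, 164]);
translate([355, 404, 164]) cube([877, 259, 164]);
translate([355, 663, 328]) cube([877, 259, 164]);
translate([355, 922, 492]) cube([877, 259, 164]);
translate([355, 1181, 656]) cube([877, 259, 164]);


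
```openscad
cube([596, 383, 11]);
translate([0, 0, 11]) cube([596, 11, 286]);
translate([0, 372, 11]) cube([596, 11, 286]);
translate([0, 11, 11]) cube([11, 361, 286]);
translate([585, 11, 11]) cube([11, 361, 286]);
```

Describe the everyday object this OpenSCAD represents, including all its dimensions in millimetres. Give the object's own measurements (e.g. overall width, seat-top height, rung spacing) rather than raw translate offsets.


An open-topped rectangular box: outside dimensions 596×383×297 mm, with a uniform wall and base thickness of 11 mm. The base is a full 596×383 slab on the floor; four walls sit on top of the base. The front and back walls (the −y and +y sides) span the full width; the two side walls fit between them.


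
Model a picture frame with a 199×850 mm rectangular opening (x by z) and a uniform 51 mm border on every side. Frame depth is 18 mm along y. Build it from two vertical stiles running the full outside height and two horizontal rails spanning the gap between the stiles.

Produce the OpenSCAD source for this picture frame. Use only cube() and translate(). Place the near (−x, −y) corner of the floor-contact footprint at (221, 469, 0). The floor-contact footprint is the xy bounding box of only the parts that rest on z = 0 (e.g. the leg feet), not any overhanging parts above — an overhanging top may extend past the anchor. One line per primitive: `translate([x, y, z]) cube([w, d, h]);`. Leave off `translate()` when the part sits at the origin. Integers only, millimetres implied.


translate([221, 469, 0]) cube([51, 18, 952]);
translate([471, 469, 0]) cube([51, 18, 952]);
translate([272, 469, 0]) cube([199, 18, 51]);
translate([272, 469, 901]) cube([199, 18, 51]);


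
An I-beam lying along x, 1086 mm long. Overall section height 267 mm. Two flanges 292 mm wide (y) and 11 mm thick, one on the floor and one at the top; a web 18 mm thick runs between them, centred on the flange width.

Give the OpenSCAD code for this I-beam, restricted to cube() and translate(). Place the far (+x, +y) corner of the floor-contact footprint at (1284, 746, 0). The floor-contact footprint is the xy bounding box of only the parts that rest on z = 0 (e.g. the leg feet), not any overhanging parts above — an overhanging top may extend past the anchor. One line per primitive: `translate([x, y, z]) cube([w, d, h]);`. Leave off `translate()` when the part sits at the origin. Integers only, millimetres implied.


translate([198, 454, 0]) cube([1086, 292, 11]);
translate([198, 591, 11]) cube([1086, 18, 245]);
translate([198, 454, 256]) cube([1086, 292, 11]);


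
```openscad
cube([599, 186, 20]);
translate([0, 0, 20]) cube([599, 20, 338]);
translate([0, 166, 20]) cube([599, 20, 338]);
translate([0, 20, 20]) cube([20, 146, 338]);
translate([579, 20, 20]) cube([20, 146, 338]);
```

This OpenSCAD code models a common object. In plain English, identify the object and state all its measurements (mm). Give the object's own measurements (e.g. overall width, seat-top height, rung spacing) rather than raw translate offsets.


An open-topped rectangular box: outside dimensions 599×186×358 mm, with a uniform wall and base thickness of 20 mm. The base is a full 599×186 slab on the floor; four walls sit on top of the base. The front and back walls (the −y and +y sides) span the full width; the two side walls fit between them.


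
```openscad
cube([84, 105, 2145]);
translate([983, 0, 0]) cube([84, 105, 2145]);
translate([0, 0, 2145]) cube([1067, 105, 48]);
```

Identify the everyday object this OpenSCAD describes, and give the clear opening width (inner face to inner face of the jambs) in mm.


A door frame. The clear opening width is 899 mm.

Two 2145 mm tall posts with a header on top — a door frame. The left jamb is 84 mm wide at x = 0; the right jamb starts at x = 983. The clear opening is 983 − 84 = 899 mm.


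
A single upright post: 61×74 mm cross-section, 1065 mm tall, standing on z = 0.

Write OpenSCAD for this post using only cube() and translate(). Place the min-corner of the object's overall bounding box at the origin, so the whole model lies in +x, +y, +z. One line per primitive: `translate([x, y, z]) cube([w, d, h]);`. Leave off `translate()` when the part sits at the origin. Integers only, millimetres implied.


cube([61, 74, 1065]);


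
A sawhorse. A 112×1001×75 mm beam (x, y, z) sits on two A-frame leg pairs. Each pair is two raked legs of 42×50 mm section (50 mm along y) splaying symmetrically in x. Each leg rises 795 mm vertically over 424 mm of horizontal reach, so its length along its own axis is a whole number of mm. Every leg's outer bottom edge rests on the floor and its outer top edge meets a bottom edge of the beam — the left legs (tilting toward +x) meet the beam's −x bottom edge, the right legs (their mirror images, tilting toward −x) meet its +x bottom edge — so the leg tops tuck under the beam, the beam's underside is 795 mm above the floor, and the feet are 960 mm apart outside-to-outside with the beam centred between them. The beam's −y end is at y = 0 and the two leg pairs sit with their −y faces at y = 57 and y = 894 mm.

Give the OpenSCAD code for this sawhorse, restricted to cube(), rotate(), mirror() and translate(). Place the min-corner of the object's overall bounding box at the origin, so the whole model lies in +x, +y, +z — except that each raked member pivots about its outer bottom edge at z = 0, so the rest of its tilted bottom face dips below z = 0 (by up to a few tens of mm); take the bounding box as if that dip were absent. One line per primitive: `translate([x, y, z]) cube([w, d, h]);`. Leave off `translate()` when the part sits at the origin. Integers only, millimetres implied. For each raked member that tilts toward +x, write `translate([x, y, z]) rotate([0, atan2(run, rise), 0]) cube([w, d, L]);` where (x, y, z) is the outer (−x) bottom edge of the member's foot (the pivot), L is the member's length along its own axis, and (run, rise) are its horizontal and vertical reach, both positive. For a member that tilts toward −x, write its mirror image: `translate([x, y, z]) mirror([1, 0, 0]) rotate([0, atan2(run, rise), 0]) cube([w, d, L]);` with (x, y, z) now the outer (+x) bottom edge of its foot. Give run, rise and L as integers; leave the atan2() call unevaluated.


translate([424, 0, 795]) cube([112, 1001, 75]);
translate([0, 57, 0]) rotate([0, atan2(424, 795), 0]) cube([42, 50, 901]);
translate([960, 57, 0]) mirror([1, 0, 0]) rotate([0, atan2(424, 795), 0]) cube([42, 50, 901]);
translate([0, 894, 0]) rotate([0, atan2(424, 795), 0]) cube([42, 50, 901]);
translate([960, 894, 0]) mirror([1, 0, 0]) rotate([0, atan2(424, 795), 0]) cube([42, 50, 901]);


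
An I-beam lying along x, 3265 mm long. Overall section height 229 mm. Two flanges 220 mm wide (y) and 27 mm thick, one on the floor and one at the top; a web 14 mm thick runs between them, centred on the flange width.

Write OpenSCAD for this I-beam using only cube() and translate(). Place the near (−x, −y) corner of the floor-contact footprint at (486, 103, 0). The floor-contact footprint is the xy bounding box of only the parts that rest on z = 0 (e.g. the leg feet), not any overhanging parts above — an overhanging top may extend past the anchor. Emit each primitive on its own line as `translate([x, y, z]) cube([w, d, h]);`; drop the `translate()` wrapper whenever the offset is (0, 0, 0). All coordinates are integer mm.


translate([486, 103, 0]) cube([3265, 220, 27]);
translate([486, 206, 27]) cube([3265, 14, 175]);
translate([486, 103, 202]) cube([3265, 220, 27]);


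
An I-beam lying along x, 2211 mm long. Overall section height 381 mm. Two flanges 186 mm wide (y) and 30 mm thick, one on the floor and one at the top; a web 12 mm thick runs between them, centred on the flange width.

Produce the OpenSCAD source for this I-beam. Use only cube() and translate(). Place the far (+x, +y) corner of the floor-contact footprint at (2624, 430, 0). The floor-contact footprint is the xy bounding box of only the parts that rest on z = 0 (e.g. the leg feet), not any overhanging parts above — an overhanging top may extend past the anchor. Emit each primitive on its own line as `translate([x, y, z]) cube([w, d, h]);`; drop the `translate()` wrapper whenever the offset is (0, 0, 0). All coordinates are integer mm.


translate([413, 244, 0]) cube([2211, 186, 30]);
translate([413, 331, 30]) cube([2211, 12, 321]);
translate([413, 244, 351]) cube([2211, 186, 30]);


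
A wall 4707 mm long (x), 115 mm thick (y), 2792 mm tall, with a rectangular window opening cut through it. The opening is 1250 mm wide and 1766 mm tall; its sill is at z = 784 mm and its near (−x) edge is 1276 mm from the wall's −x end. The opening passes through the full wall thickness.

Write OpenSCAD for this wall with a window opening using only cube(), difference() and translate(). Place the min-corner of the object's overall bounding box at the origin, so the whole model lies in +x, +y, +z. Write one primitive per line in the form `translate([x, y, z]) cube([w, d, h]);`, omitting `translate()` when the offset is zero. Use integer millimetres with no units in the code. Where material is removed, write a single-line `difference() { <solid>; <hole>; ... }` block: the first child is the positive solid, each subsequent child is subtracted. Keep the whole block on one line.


difference() { cube([4707, 115, 2792]); translate([1276, 0, 784]) cube([1250, 115, 1766]); }


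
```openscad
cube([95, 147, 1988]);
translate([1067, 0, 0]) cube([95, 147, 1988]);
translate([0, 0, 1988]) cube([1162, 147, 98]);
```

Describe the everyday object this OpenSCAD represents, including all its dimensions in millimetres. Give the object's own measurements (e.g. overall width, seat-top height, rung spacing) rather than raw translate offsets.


A door frame. The clear opening is 972 mm wide and 1988 mm high. Two 95 mm wide jambs, 147 mm deep, stand either side of the opening from the floor to the top of the opening. A 98 mm thick head sits across the top of both jambs, spanning the full outside width of the frame.


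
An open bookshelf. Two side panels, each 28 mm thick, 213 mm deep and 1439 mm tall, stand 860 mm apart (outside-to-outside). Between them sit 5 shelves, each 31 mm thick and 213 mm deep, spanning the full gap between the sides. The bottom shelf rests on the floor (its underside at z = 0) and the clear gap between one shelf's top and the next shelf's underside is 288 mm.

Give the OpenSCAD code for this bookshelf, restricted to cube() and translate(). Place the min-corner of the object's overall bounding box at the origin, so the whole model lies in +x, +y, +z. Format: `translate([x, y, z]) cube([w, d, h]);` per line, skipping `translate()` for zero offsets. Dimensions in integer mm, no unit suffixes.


cube([28, 213, 1439]);
translate([832, 0, 0]) cube([28, 213, 1439]);
translate([28, 0, 0]) cube([804, 213, 31]);
translate([28, 0, 319]) cube([804, 213, 31]);
translate([28, 0, 638]) cube([804, 213, 31]);
translate([28, 0, 957]) cube([804, 213, 31]);
translate([28, 0, 1276]) cube([804, 213, 31]);


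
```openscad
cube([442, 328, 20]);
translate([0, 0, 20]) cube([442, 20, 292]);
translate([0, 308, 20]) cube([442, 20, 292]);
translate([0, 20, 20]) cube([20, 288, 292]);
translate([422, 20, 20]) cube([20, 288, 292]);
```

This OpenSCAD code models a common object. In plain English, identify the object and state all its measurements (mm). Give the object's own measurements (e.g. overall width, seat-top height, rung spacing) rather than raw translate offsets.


An open-topped rectangular box: outside dimensions 442×328×312 mm, with a uniform wall and base thickness of 20 mm. The base is a full 442×328 slab on the floor; four walls sit on top of the base. The front and back walls (the −y and +y sides) span the full width; the two side walls fit between them.


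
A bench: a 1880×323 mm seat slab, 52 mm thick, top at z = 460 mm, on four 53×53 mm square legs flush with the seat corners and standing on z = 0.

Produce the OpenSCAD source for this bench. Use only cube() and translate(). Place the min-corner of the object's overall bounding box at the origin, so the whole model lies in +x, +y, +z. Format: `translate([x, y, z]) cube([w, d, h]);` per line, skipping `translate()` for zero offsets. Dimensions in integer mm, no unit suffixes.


translate([0, 0, 408]) cube([1880, 323, 52]);
cube([53, 53, 408]);
translate([0, 270, 0]) cube([53, 53, 408]);
translate([1827, 0, 0]) cube([53, 53, 408]);
translate([1827, 270, 0]) cube([53, 53, 408]);


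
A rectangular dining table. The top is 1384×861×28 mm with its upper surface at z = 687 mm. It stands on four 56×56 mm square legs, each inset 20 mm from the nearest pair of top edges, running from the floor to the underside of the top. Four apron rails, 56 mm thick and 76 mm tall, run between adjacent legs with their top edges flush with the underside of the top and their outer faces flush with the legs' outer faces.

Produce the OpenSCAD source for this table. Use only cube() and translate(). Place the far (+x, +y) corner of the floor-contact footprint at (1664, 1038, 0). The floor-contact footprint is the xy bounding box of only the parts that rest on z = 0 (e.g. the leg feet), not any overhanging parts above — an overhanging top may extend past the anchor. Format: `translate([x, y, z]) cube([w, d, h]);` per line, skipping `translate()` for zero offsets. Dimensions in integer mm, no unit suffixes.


translate([300, 197, 659]) cube([1384, 861, 28]);
translate([320, 217, 0]) cube([56, 56, 659]);
translate([1608, 217, 0]) cube([56, 56, 659]);
translate([320, 982, 0]) cube([56, 56, 659]);
translate([1608, 982, 0]) cube([56, 56, 659]);
translate([376, 217, 583]) cube([1232, 56, 76]);
translate([376, 982, 583]) cube([1232, 56, 76]);
translate([320, 273, 583]) cube([56, 709, 76]);
translate([1608, 273, 583]) cube([56, 709, 76]);


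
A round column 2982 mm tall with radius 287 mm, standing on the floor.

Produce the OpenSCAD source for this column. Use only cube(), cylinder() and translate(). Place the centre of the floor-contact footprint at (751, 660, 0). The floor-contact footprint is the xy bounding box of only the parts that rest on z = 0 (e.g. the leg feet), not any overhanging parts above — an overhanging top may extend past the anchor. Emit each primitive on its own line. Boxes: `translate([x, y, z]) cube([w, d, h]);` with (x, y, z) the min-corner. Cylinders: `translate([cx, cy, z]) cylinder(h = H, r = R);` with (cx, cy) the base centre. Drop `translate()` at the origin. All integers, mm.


translate([751, 660, 0]) cylinder(h = 2982, r = 287);


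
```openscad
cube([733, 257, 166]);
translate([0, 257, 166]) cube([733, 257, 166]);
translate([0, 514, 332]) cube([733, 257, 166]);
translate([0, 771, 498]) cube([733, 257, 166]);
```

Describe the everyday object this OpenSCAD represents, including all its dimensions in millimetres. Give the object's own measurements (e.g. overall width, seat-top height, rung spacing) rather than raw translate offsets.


A straight staircase of 4 solid steps. Each step is 733 mm wide (x), 257 mm deep (y, the going) and 166 mm tall (the rise). The first step rests on the floor; each subsequent step sits one going further in +y and one rise higher in +z, directly behind and above the previous step with no overlap.


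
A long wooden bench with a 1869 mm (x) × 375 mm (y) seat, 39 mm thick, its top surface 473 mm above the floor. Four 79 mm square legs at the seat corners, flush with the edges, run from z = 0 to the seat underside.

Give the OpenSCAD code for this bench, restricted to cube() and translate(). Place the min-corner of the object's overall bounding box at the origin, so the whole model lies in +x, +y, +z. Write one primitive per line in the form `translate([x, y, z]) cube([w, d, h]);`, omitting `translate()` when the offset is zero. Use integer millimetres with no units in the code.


translate([0, 0, 434]) cube([1869, 375, 39]);
cube([79, 79, 434]);
translate([0, 296, 0]) cube([79, 79, 434]);
translate([1790, 0, 0]) cube([79, 79, 434]);
translate([1790, 296, 0]) cube([79, 79, 434]);


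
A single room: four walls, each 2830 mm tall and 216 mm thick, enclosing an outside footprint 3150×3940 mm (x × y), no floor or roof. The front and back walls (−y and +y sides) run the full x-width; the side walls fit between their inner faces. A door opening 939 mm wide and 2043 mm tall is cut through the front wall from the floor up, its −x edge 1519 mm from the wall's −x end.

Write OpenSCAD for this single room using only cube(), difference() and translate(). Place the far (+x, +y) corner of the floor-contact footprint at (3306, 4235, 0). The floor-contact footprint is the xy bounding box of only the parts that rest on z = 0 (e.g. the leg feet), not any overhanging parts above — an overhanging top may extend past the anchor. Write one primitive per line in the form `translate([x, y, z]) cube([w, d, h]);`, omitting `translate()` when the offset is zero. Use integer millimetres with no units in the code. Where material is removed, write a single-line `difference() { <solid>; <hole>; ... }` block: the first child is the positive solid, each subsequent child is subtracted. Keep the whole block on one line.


difference() { translate([156, 295, 0]) cube([3150, 216, 2830]); translate([1675, 295, 0]) cube([939, 216, 2043]); }
translate([156, 4019, 0]) cube([3150, 216, 2830]);
translate([156, 511, 0]) cube([216, 3508, 2830]);
translate([3090, 511, 0]) cube([216, 3508, 2830]);


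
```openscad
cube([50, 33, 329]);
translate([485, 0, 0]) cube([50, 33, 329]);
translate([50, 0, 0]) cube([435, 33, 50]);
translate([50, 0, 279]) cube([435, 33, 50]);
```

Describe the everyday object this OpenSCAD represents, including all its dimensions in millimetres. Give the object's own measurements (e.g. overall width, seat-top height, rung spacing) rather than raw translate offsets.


A rectangular picture frame lying in the x–z plane (depth along y). The opening is 435 mm wide (x) by 229 mm tall (z), surrounded by a border 50 mm wide on all four sides. The frame is 33 mm deep and is made of two full-height vertical stiles with two horizontal rails fitted between them.


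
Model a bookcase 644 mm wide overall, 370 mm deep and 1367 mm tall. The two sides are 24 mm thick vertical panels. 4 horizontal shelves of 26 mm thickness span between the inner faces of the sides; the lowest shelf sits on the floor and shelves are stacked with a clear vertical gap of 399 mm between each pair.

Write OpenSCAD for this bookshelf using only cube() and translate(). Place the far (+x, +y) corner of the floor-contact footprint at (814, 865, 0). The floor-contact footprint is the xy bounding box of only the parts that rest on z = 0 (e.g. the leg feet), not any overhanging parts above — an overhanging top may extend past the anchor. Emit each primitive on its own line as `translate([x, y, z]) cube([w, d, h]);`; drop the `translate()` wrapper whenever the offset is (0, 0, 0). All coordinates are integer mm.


translate([170, 495, 0]) cube([24, 370, 1367]);
translate([790, 495, 0]) cube([24, 370, 1367]);
translate([194, 495, 0]) cube([596, 370, 26]);
translate([194, 495, 425]) cube([596, 370, 26]);
translate([194, 495, 850]) cube([596, 370, 26]);
translate([194, 495, 1275]) cube([596, 370, 26]);


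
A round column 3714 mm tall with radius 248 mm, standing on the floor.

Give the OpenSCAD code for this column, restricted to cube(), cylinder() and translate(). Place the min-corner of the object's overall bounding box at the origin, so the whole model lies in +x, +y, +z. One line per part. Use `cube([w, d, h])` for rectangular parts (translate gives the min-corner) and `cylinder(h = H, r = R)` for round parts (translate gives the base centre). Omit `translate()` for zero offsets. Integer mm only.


translate([248, 248, 0]) cylinder(h = 3714, r = 248);


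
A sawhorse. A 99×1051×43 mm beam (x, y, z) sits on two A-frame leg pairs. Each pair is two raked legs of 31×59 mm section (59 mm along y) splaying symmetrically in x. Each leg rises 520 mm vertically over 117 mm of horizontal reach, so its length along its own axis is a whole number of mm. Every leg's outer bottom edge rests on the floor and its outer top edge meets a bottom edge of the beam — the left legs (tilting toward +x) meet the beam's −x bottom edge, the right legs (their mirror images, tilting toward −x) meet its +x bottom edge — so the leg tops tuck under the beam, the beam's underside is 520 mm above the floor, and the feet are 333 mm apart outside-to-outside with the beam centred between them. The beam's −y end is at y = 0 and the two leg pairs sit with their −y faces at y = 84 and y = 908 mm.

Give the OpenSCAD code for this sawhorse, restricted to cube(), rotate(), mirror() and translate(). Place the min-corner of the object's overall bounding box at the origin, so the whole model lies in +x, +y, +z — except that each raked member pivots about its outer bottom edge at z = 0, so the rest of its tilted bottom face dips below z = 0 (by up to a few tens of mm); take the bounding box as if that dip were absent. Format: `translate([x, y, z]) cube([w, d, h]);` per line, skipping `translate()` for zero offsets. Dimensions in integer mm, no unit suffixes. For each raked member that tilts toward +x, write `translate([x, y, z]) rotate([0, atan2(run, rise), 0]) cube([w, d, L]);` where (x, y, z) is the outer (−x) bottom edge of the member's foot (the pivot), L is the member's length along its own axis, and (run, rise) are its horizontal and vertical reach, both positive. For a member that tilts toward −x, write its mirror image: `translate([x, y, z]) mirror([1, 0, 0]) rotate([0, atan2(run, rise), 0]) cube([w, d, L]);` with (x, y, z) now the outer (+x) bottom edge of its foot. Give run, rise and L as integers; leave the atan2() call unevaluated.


translate([117, 0, 520]) cube([99, 1051, 43]);
translate([0, 84, 0]) rotate([0, atan2(117, 520), 0]) cube([31, 59, 533]);
translate([333, 84, 0]) mirror([1, 0, 0]) rotate([0, atan2(117, 520), 0]) cube([31, 59, 533]);
translate([0, 908, 0]) rotate([0, atan2(117, 520), 0]) cube([31, 59, 533]);
translate([333, 908, 0]) mirror([1, 0, 0]) rotate([0, atan2(117, 520), 0]) cube([31, 59, 533]);


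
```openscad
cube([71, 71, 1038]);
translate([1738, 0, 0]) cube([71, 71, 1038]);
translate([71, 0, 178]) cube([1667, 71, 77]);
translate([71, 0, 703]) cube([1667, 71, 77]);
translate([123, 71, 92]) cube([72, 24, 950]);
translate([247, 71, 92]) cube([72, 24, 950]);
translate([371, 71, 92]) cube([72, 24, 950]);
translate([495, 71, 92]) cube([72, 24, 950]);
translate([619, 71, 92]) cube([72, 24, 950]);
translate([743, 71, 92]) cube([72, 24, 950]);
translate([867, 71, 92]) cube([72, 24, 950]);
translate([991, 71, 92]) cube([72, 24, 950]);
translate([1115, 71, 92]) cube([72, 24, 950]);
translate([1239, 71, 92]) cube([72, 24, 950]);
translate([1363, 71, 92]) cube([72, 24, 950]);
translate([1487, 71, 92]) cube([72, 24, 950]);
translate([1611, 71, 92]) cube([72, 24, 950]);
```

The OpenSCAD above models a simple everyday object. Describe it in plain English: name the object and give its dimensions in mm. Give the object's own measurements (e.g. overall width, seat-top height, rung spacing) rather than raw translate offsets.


A fence section. Two 71×71 mm posts, 1038 mm tall, stand on the floor with a clear span of 1667 mm between their inner faces. Two horizontal rails of 71×77 mm section span the gap between the posts with their undersides at z = 178 mm and z = 703 mm, flush with the posts' −y face. 13 pickets, each 72 mm wide, 24 mm thick and 950 mm tall, are fixed to the +y face of the rails with their bottoms at z = 92 mm, spaced across the span with a 52 mm gap after the −x post and between neighbouring pickets, with 55 mm left before the +x post.


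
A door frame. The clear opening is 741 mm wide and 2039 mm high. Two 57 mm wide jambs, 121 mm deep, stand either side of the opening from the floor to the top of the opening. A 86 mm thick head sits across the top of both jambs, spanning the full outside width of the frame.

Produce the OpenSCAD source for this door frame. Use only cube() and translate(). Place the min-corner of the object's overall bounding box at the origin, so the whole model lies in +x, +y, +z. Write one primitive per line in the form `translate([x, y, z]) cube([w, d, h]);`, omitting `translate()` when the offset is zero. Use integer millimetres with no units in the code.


cube([57, 121, 2039]);
translate([798, 0, 0]) cube([57, 121, 2039]);
translate([0, 0, 2039]) cube([855, 121, 86]);
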